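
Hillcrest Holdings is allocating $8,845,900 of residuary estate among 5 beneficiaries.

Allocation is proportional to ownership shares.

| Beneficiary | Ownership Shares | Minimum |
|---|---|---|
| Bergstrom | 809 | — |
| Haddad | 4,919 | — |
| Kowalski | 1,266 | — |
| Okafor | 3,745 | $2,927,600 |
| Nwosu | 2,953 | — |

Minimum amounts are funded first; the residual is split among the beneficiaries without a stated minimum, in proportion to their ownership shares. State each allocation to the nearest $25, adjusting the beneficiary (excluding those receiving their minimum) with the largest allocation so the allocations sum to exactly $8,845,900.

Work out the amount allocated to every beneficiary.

Bergstrom: $481,350 · Haddad: $2,926,725 · Kowalski: $753,250 · Okafor: $2,927,600 · Nwosu: $1,756,975

Guaranteed amounts: Okafor $2,927,600. Remaining pool $5,918,300.
Remaining pool split over remaining ownership shares 9,947: Bergstrom 481,341.58 → $481,350; Haddad 2,926,723.40 → $2,926,725; Kowalski 753,249.00 → $753,250; Nwosu 1,756,986.02 → $1,756,975.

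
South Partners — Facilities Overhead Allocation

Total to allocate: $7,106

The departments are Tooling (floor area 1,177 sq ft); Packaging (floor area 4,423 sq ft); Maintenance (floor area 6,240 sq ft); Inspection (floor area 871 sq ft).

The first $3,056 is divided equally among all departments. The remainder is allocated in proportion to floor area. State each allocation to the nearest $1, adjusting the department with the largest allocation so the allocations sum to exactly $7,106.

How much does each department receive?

Tooling: $1,139; Packaging: $2,173; Maintenance: $2,752; Inspection: $1,042

$3,056 shared equally gives $764 per department.
Remainder $4,050 by floor area (total 12,711): Tooling 375.02 → $375; Packaging 1,409.26 → $1,409; Maintenance 1,988.20 → $1,988; Inspection 277.52 → $278.
Totals: Tooling $764 + $375 = $1,139; Packaging $764 + $1,409 = $2,173; Maintenance $764 + $1,988 = $2,752; Inspection $764 + $278 = $1,042.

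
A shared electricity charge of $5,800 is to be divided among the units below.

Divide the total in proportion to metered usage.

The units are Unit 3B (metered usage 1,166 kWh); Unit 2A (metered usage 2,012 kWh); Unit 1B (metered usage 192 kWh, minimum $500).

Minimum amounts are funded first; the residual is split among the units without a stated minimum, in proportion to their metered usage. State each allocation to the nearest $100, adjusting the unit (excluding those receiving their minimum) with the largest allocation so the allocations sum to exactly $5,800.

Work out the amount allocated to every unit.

Unit 3B: $1,900 · Unit 2A: $3,400 · Unit 1B: $500

Fund the minimums — Unit 1B $500. Balance $5,300.
Balance split over remaining metered usage 3,178: Unit 3B 1,944.56 → $1,900; Unit 2A 3,355.44 → $3,400.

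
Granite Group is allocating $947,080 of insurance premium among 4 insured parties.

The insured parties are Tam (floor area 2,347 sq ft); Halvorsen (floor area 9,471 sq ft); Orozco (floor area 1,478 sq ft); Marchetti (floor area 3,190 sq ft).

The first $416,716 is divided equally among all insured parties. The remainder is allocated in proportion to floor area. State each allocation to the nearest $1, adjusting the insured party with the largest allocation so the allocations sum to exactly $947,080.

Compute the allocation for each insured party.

Equal tier: $416,716 ÷ 4 = $104,179 apiece.
Remainder $530,364 by floor area (total 16,486): Tam 75,504.33 → $75,504; Halvorsen 304,687.46 → $304,687; Orozco 47,548.10 → $47,548; Marchetti 102,624.12 → $102,624.
Rounding difference +$1 on remainder applied to Halvorsen.
Totals: Tam $104,179 + $75,504 = $179,683; Halvorsen $104,179 + $304,688 = $408,867; Orozco $104,179 + $47,548 = $151,727; Marchetti $104,179 + $102,624 = $206,803.

Tam: $179,683 | Halvorsen: $408,867 | Orozco: $151,727 | Marchetti: $206,803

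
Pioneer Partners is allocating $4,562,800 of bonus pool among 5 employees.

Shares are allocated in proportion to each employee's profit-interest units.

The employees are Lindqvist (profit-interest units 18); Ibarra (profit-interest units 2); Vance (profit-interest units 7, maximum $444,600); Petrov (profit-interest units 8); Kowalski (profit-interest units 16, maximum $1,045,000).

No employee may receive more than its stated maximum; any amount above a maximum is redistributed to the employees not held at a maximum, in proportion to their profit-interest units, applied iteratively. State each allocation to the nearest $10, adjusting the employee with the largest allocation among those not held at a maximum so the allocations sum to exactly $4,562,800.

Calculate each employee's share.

Profit-interest units total: 51.
Pro-rata shares before constraints: Lindqvist 1,610,400.00; Ibarra 178,933.33; Vance 626,266.67; Petrov 715,733.33; Kowalski 1,431,466.67.
Cap binds for Vance ($444,600), Kowalski ($1,045,000); balance $3,073,200 reallocated over remaining profit-interest units 28.
Remaining shares: Lindqvist 1,975,628.57 → $1,975,630; Ibarra 219,514.29 → $219,510; Petrov 878,057.14 → $878,060.

Lindqvist: $1,975,630 | Ibarra: $219,510 | Vance: $444,600 | Petrov: $878,060 | Kowalski: $1,045,000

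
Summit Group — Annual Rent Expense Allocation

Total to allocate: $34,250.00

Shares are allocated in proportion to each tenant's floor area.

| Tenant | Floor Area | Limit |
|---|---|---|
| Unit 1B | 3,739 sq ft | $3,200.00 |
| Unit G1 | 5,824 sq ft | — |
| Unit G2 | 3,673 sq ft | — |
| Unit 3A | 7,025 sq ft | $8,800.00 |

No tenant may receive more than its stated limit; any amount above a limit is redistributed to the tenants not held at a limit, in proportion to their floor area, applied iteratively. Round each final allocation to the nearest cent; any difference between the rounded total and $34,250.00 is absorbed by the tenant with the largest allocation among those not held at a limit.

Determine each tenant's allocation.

Unit 1B: $3,200.00 | Unit G1: $13,644.73 | Unit G2: $8,605.27 | Unit 3A: $8,800.00

Combined floor area = 20,261.
Proportional shares (ignoring caps): Unit 1B 6,320.5543; Unit G1 9,845.1212; Unit G2 6,208.9852; Unit 3A 11,875.3393.
Cap binds for Unit 1B ($3,200.00), Unit 3A ($8,800.00); remaining pool $22,250.00 reallocated over remaining floor area 9,497.
Shares after redistribution: Unit G1 13,644.7299 → $13,644.73; Unit G2 8,605.2701 → $8,605.27.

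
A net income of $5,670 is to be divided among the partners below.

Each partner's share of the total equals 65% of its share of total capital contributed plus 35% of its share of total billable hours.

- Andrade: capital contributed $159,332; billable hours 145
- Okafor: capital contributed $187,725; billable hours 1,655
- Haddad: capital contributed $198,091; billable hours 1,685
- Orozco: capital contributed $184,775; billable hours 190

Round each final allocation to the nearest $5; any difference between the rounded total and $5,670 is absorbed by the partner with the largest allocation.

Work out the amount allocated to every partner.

Capital contributed total 729,923; billable hours total 3,675.
Composite weights (65% capital contributed + 35% billable hours): Andrade 0.1557; Okafor 0.3248; Haddad 0.3369; Orozco 0.1826.
Unrounded shares: Andrade 882.79; Okafor 1,841.55; Haddad 1,910.09; Orozco 1,035.56.
At nearest $5: Andrade $885; Okafor $1,840; Haddad $1,910; Orozco $1,035. Sum = $5,670.
No rounding difference to absorb.

Andrade: $885; Okafor: $1,840; Haddad: $1,910; Orozco: $1,035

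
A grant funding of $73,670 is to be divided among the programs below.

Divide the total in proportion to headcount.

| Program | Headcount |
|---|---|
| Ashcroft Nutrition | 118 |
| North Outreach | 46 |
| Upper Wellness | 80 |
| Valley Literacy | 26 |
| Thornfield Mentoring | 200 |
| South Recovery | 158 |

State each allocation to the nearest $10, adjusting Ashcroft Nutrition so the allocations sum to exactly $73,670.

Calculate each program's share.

Ashcroft Nutrition: $13,850 · North Outreach: $5,400 · Upper Wellness: $9,380 · Valley Literacy: $3,050 · Thornfield Mentoring: $23,460 · South Recovery: $18,530

Total headcount = 628.
Raw shares: Ashcroft Nutrition 118/628 × $73,670 = 13,842.45; North Outreach 46/628 × $73,670 = 5,396.21; Upper Wellness 80/628 × $73,670 = 9,384.71; Valley Literacy 26/628 × $73,670 = 3,050.03; Thornfield Mentoring 200/628 × $73,670 = 23,461.78; South Recovery 158/628 × $73,670 = 18,534.81.
Rounded to nearest $10: Ashcroft Nutrition $13,840; North Outreach $5,400; Upper Wellness $9,380; Valley Literacy $3,050; Thornfield Mentoring $23,460; South Recovery $18,530. Sum = $73,660.
Difference $73,670 − $73,660 = +$10 applied to Ashcroft Nutrition: Ashcroft Nutrition becomes $13,850.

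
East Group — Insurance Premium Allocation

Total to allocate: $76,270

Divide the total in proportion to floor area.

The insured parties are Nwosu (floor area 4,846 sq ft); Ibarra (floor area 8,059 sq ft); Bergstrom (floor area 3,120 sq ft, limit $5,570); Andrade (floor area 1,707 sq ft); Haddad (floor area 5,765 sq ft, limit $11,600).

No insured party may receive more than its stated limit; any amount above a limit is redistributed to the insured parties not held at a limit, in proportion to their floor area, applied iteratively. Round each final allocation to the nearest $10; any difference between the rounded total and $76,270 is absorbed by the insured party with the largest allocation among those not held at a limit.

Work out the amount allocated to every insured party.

Sum of floor area: 23,497.
Proportional shares (ignoring caps): Nwosu 15,729.86; Ibarra 26,159.08; Bergstrom 10,127.35; Andrade 5,540.83; Haddad 18,712.88.
Cap binds for Bergstrom ($5,570), Haddad ($11,600); balance $59,100 reallocated over remaining floor area 14,612.
Redistributed shares: Nwosu 19,600.23 → $19,600; Ibarra 32,595.60 → $32,600; Andrade 6,904.17 → $6,900.

Nwosu: $19,600 · Ibarra: $32,600 · Bergstrom: $5,570 · Andrade: $6,900 · Haddad: $11,600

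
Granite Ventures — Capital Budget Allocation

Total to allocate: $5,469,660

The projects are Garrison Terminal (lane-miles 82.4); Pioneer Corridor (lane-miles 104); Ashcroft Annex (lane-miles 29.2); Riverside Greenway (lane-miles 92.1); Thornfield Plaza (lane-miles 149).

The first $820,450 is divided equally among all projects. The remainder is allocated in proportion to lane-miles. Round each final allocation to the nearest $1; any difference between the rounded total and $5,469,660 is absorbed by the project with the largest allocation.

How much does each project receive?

First tranche $820,450 split equally: $164,090 each.
Remainder $4,649,210 by lane-miles (total 456.7): Garrison Terminal 838,832.72 → $838,833; Pioneer Corridor 1,058,720.91 → $1,058,721; Ashcroft Annex 297,256.26 → $297,256; Riverside Greenway 937,578.81 → $937,579; Thornfield Plaza 1,516,821.31 → $1,516,821.
Totals: Garrison Terminal $164,090 + $838,833 = $1,002,923; Pioneer Corridor $164,090 + $1,058,721 = $1,222,811; Ashcroft Annex $164,090 + $297,256 = $461,346; Riverside Greenway $164,090 + $937,579 = $1,101,669; Thornfield Plaza $164,090 + $1,516,821 = $1,680,911.

Garrison Terminal: $1,002,923 | Pioneer Corridor: $1,222,811 | Ashcroft Annex: $461,346 | Riverside Greenway: $1,101,669 | Thornfield Plaza: $1,680,911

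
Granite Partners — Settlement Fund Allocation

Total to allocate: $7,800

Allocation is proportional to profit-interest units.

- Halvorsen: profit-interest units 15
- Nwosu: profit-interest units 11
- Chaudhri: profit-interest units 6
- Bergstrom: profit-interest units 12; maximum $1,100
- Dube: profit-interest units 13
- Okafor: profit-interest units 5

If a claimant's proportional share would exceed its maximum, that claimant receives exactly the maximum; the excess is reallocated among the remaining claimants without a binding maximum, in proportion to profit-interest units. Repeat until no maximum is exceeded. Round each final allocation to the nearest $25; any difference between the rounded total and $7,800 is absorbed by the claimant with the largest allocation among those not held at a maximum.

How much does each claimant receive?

Halvorsen: $2,000; Nwosu: $1,475; Chaudhri: $800; Bergstrom: $1,100; Dube: $1,750; Okafor: $675

Combined profit-interest units = 62.
Proportional shares (ignoring caps): Halvorsen 1,887.10; Nwosu 1,383.87; Chaudhri 754.84; Bergstrom 1,509.68; Dube 1,635.48; Okafor 629.03.
Held at cap: Bergstrom ($1,100); residual $6,700 reallocated over remaining profit-interest units 50.
Shares after redistribution: Halvorsen 2,010.00 → $2,000; Nwosu 1,474.00 → $1,475; Chaudhri 804.00 → $800; Dube 1,742.00 → $1,750; Okafor 670.00 → $675.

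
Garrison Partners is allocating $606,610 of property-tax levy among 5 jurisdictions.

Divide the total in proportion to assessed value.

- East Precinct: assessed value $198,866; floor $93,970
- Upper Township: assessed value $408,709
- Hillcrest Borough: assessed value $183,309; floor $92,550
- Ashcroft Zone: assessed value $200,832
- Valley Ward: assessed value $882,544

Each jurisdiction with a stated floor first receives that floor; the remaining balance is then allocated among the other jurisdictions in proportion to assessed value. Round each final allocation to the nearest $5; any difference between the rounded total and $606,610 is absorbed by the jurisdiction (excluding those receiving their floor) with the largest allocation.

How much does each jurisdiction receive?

Minimums first: East Precinct $93,970; Hillcrest Borough $92,550. Residual $420,090.
Residual split over remaining assessed value 1,492,085: Upper Township 115,070.23 → $115,070; Ashcroft Zone 56,543.37 → $56,545; Valley Ward 248,476.40 → $248,475.

East Precinct: $93,970 | Upper Township: $115,070 | Hillcrest Borough: $92,550 | Ashcroft Zone: $56,545 | Valley Ward: $248,475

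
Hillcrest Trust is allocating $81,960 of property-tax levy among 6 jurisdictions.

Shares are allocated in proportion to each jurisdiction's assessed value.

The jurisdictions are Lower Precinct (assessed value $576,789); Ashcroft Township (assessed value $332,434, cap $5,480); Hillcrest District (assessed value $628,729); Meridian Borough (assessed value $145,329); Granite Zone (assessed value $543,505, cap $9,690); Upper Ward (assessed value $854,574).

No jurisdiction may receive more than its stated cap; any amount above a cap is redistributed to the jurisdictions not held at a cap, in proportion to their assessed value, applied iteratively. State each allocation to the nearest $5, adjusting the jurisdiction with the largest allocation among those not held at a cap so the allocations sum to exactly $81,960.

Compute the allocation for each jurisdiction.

Total assessed value = 3,081,360.
Pro-rata shares before constraints: Lower Precinct 15,341.81; Ashcroft Township 8,842.29; Hillcrest District 16,723.34; Meridian Borough 3,865.55; Granite Zone 14,456.50; Upper Ward 22,730.51.
Capped: Ashcroft Township ($5,480), Granite Zone ($9,690); remaining pool $66,790 reallocated over remaining assessed value 2,205,421.
Redistributed shares: Lower Precinct 17,467.75 → $17,470; Hillcrest District 19,040.72 → $19,040; Meridian Borough 4,401.21 → $4,400; Upper Ward 25,880.32 → $25,880.

Lower Precinct: $17,470; Ashcroft Township: $5,480; Hillcrest District: $19,040; Meridian Borough: $4,400; Granite Zone: $9,690; Upper Ward: $25,880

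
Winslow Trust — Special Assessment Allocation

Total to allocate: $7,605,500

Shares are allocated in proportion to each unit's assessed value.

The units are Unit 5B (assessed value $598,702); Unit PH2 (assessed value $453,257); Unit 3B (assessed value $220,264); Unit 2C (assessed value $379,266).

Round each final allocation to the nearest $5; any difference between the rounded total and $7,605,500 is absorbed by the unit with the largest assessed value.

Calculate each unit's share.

Combined assessed value = 598,702 + 453,257 + 220,264 + 379,266 = 1,651,489.
Unrounded shares: Unit 5B 2,757,165.24; Unit PH2 2,087,356.39; Unit 3B 1,014,368.16; Unit 2C 1,746,610.22.
At nearest $5: Unit 5B $2,757,165; Unit PH2 $2,087,355; Unit 3B $1,014,370; Unit 2C $1,746,610. Sum = $7,605,500.
Rounded total matches; no reconciliation needed.

Unit 5B: $2,757,165 | Unit PH2: $2,087,355 | Unit 3B: $1,014,370 | Unit 2C: $1,746,610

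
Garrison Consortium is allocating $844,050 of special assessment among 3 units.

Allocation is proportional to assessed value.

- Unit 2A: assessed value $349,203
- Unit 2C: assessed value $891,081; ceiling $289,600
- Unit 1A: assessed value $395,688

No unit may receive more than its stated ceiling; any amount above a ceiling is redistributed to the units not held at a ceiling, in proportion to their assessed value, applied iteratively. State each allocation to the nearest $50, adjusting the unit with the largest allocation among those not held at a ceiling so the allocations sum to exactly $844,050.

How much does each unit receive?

Unit 2A: $259,900; Unit 2C: $289,600; Unit 1A: $294,550

Combined assessed value = 1,635,972.
Unconstrained shares: Unit 2A 180,164.94; Unit 2C 459,737.04; Unit 1A 204,148.03.
Capped: Unit 2C ($289,600); remaining pool $554,450 reallocated over remaining assessed value 744,891.
Remaining shares: Unit 2A 259,924.75 → $259,900; Unit 1A 294,525.25 → $294,550.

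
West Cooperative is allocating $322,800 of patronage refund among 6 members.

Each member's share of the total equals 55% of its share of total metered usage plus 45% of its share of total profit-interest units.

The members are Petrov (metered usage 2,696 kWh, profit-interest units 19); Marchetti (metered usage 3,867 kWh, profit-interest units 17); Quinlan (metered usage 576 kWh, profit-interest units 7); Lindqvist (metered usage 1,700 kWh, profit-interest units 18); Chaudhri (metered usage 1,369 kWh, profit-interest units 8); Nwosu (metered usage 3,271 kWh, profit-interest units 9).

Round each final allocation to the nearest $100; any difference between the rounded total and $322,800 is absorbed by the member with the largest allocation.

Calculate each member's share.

Metered usage total 13,479; profit-interest units total 78.
Combined weights (55% metered usage + 45% profit-interest units): Petrov 0.2196; Marchetti 0.2559; Quinlan 0.0639; Lindqvist 0.1732; Chaudhri 0.1020; Nwosu 0.1854.
Pro-rata amounts: Petrov 70,894.48; Marchetti 82,593.81; Quinlan 20,623.00; Lindqvist 55,913.26; Chaudhri 32,930.38; Nwosu 59,845.07.
Rounded to nearest $100: Petrov $70,900; Marchetti $82,600; Quinlan $20,600; Lindqvist $55,900; Chaudhri $32,900; Nwosu $59,800. Sum = $322,700.
Difference $322,800 − $322,700 = +$100 applied to largest allocation (Marchetti): Marchetti becomes $82,700.

Petrov: $70,900; Marchetti: $82,700; Quinlan: $20,600; Lindqvist: $55,900; Chaudhri: $32,900; Nwosu: $59,800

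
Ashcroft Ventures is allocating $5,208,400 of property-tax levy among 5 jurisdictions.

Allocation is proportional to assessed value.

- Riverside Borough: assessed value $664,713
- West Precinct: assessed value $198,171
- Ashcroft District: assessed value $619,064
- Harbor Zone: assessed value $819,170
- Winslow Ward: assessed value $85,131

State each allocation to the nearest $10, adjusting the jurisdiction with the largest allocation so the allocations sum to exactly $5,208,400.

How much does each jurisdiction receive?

Riverside Borough: $1,450,850; West Precinct: $432,540; Ashcroft District: $1,351,210; Harbor Zone: $1,787,990; Winslow Ward: $185,810

Total assessed value = 2,386,249.
Raw shares: Riverside Borough 664,713/2,386,249 × $5,208,400 = 1,450,850.77; West Precinct 198,171/2,386,249 × $5,208,400 = 432,542.39; Ashcroft District 619,064/2,386,249 × $5,208,400 = 1,351,213.95; Harbor Zone 819,170/2,386,249 × $5,208,400 = 1,787,979.81; Winslow Ward 85,131/2,386,249 × $5,208,400 = 185,813.09.
Rounded to nearest $10: Riverside Borough $1,450,850; West Precinct $432,540; Ashcroft District $1,351,210; Harbor Zone $1,787,980; Winslow Ward $185,810. Sum = $5,208,390.
Difference $5,208,400 − $5,208,390 = +$10 applied to largest allocation (Harbor Zone): Harbor Zone becomes $1,787,990.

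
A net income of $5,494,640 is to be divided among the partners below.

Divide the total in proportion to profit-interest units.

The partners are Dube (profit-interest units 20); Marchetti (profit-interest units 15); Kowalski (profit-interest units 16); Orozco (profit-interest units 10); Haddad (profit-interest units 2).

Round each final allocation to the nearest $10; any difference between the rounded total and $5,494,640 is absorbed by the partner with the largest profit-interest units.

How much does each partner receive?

Sum of profit-interest units: 20 + 15 + 16 + 10 + 2 = 63.
Pro-rata amounts: Dube 1,744,330.16; Marchetti 1,308,247.62; Kowalski 1,395,464.13; Orozco 872,165.08; Haddad 174,433.02.
After rounding ($10): Dube $1,744,330; Marchetti $1,308,250; Kowalski $1,395,460; Orozco $872,170; Haddad $174,430. Sum = $5,494,640.
No rounding difference to absorb.

Dube: $1,744,330; Marchetti: $1,308,250; Kowalski: $1,395,460; Orozco: $872,170; Haddad: $174,430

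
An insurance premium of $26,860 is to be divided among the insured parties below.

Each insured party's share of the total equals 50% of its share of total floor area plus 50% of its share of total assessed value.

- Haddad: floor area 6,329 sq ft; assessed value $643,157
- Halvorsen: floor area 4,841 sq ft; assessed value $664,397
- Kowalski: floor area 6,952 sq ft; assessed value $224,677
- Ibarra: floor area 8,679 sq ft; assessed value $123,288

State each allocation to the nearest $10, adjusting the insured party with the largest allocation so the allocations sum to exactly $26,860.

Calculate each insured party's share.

Floor area total 26,801; assessed value total 1,655,519.
Combined weights (50% floor area + 50% assessed value): Haddad 0.3123; Halvorsen 0.2910; Kowalski 0.1976; Ibarra 0.1992.
Proportional shares: Haddad 8,388.92; Halvorsen 7,815.59; Kowalski 5,306.29; Ibarra 5,349.20.
At nearest $10: Haddad $8,390; Halvorsen $7,820; Kowalski $5,310; Ibarra $5,350. Sum = $26,870.
Difference $26,860 − $26,870 = −$10 applied to largest allocation (Haddad): Haddad becomes $8,380.

Haddad: $8,380; Halvorsen: $7,820; Kowalski: $5,310; Ibarra: $5,350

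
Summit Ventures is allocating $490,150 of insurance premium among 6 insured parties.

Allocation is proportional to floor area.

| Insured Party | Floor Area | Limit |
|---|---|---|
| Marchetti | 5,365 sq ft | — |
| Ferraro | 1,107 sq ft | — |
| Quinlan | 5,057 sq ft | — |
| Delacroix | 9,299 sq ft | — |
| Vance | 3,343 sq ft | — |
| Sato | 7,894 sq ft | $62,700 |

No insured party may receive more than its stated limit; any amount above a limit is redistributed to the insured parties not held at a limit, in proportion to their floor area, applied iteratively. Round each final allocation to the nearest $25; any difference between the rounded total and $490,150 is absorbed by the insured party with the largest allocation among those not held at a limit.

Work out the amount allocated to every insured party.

Sum of floor area: 32,065.
Proportional shares (ignoring caps): Marchetti 82,010.13; Ferraro 16,921.75; Quinlan 77,302.00; Delacroix 142,145.79; Vance 51,101.56; Sato 120,668.77.
Cap binds for Sato ($62,700); remaining pool $427,450 reallocated over remaining floor area 24,171.
Shares after redistribution: Marchetti 94,876.89 → $94,875; Ferraro 19,576.65 → $19,575; Quinlan 89,430.09 → $89,425; Delacroix 164,447.38 → $164,450; Vance 59,119.00 → $59,125.

Marchetti: $94,875 · Ferraro: $19,575 · Quinlan: $89,425 · Delacroix: $164,450 · Vance: $59,125 · Sato: $62,700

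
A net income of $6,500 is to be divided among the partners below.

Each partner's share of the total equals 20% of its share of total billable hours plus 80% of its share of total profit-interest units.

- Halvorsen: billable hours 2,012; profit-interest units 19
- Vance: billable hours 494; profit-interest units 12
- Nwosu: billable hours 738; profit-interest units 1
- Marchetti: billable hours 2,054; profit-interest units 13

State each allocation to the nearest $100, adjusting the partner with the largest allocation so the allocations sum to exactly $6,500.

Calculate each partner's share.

Halvorsen: $2,700; Vance: $1,500; Nwosu: $300; Marchetti: $2,000

Billable hours total 5,298; profit-interest units total 45.
Combined weights (20% billable hours + 80% profit-interest units): Halvorsen 0.4137; Vance 0.2320; Nwosu 0.0456; Marchetti 0.3086.
Raw shares: Halvorsen 2,689.25; Vance 1,507.88; Nwosu 296.64; Marchetti 2,006.22.
At nearest $100: Halvorsen $2,700; Vance $1,500; Nwosu $300; Marchetti $2,000. Sum = $6,500.
Rounded total matches; no reconciliation needed.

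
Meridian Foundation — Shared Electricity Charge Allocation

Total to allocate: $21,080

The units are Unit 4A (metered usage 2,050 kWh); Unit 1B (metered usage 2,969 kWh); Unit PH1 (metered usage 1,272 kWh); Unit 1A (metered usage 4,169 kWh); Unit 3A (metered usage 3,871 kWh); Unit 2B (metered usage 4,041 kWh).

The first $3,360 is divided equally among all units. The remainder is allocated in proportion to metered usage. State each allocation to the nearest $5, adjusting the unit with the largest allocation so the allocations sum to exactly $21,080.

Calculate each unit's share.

Equal tier: $3,360 ÷ 6 = $560 apiece.
Remainder $17,720 by metered usage (total 18,372): Unit 4A 1,977.25 → $1,975; Unit 1B 2,863.63 → $2,865; Unit PH1 1,226.86 → $1,225; Unit 1A 4,021.05 → $4,020; Unit 3A 3,733.62 → $3,735; Unit 2B 3,897.59 → $3,900.
Totals: Unit 4A $560 + $1,975 = $2,535; Unit 1B $560 + $2,865 = $3,425; Unit PH1 $560 + $1,225 = $1,785; Unit 1A $560 + $4,020 = $4,580; Unit 3A $560 + $3,735 = $4,295; Unit 2B $560 + $3,900 = $4,460.

Unit 4A: $2,535; Unit 1B: $3,425; Unit PH1: $1,785; Unit 1A: $4,580; Unit 3A: $4,295; Unit 2B: $4,460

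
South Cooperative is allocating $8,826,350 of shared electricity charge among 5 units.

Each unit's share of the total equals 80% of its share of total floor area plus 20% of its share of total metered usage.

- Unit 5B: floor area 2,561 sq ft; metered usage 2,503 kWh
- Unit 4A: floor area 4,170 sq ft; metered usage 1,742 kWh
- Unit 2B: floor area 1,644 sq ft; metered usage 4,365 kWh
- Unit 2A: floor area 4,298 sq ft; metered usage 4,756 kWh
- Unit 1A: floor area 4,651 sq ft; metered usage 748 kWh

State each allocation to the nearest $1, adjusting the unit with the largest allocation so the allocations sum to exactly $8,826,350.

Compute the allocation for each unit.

Floor area total 17,324; metered usage total 14,114.
Blended shares (80% floor area + 20% metered usage): Unit 5B 0.1537; Unit 4A 0.2172; Unit 2B 0.1378; Unit 2A 0.2659; Unit 1A 0.2254.
Unrounded shares: Unit 5B 1,356,892.52; Unit 4A 1,917,523.99; Unit 2B 1,216,017.54; Unit 2A 2,346,663.26; Unit 1A 1,989,252.69.
At nearest $1: Unit 5B $1,356,893; Unit 4A $1,917,524; Unit 2B $1,216,018; Unit 2A $2,346,663; Unit 1A $1,989,253. Sum = $8,826,351.
Difference $8,826,350 − $8,826,351 = −$1 applied to largest allocation (Unit 2A): Unit 2A becomes $2,346,662.

Unit 5B: $1,356,893 · Unit 4A: $1,917,524 · Unit 2B: $1,216,018 · Unit 2A: $2,346,662 · Unit 1A: $1,989,253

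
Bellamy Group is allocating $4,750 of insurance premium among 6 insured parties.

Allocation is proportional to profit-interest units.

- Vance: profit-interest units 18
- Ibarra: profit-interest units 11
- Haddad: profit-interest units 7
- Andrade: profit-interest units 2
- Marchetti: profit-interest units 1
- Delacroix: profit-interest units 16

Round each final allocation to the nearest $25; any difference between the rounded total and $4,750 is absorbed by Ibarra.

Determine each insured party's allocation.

Profit-interest units total: 55.
Unrounded shares: Vance 18/55 × $4,750 = 1,554.55; Ibarra 11/55 × $4,750 = 950.00; Haddad 7/55 × $4,750 = 604.55; Andrade 2/55 × $4,750 = 172.73; Marchetti 1/55 × $4,750 = 86.36; Delacroix 16/55 × $4,750 = 1,381.82.
At nearest $25: Vance $1,550; Ibarra $950; Haddad $600; Andrade $175; Marchetti $75; Delacroix $1,375. Sum = $4,725.
Difference $4,750 − $4,725 = +$25 applied to Ibarra: Ibarra becomes $975.

Vance: $1,550 · Ibarra: $975 · Haddad: $600 · Andrade: $175 · Marchetti: $75 · Delacroix: $1,375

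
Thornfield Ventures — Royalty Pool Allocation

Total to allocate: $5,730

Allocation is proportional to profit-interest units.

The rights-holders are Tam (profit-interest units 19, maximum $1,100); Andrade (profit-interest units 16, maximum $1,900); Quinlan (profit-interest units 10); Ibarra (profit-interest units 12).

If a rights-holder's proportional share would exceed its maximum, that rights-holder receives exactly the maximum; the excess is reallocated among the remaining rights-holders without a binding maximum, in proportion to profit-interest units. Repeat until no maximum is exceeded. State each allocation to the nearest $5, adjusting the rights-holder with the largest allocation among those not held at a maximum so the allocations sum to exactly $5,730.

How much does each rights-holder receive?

Tam: $1,100 | Andrade: $1,900 | Quinlan: $1,240 | Ibarra: $1,490

Combined profit-interest units = 57.
Pro-rata shares before constraints: Tam 1,910.00; Andrade 1,608.42; Quinlan 1,005.26; Ibarra 1,206.32.
Capped: Tam ($1,100); remaining pool $4,630 reallocated over remaining profit-interest units 38.
Capped: Andrade ($1,900); remaining pool $2,730 reallocated over remaining profit-interest units 22.
Remaining shares: Quinlan 1,240.91 → $1,240; Ibarra 1,489.09 → $1,490.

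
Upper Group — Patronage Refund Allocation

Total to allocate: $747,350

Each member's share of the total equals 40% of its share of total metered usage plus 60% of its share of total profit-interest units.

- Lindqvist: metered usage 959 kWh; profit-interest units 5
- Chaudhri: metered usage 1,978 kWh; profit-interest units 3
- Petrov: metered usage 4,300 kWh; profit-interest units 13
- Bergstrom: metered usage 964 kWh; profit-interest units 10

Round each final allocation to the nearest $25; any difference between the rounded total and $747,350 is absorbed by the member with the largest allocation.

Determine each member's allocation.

Metered usage total 8,201; profit-interest units total 31.
Composite weights (40% metered usage + 60% profit-interest units): Lindqvist 0.1435; Chaudhri 0.1545; Petrov 0.4613; Bergstrom 0.2406.
Proportional shares: Lindqvist 107,281.33; Chaudhri 115,495.88; Petrov 344,785.01; Bergstrom 179,787.78.
At nearest $25: Lindqvist $107,275; Chaudhri $115,500; Petrov $344,775; Bergstrom $179,800. Sum = $747,350.
Sum already equals the total — no adjustment.

Lindqvist: $107,275 · Chaudhri: $115,500 · Petrov: $344,775 · Bergstrom: $179,800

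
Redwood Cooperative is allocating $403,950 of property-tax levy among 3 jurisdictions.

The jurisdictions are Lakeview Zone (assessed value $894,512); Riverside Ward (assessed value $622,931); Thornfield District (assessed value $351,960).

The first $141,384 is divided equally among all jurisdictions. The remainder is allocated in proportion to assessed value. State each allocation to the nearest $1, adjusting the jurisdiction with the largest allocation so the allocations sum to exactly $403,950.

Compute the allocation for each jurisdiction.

Lakeview Zone: $172,767 | Riverside Ward: $134,621 | Thornfield District: $96,562

$141,384 shared equally gives $47,128 per jurisdiction.
Remainder $262,566 by assessed value (total 1,869,403): Lakeview Zone 125,638.21 → $125,638; Riverside Ward 87,493.44 → $87,493; Thornfield District 49,434.35 → $49,434.
Rounding difference +$1 on remainder applied to Lakeview Zone.
Totals: Lakeview Zone $47,128 + $125,639 = $172,767; Riverside Ward $47,128 + $87,493 = $134,621; Thornfield District $47,128 + $49,434 = $96,562.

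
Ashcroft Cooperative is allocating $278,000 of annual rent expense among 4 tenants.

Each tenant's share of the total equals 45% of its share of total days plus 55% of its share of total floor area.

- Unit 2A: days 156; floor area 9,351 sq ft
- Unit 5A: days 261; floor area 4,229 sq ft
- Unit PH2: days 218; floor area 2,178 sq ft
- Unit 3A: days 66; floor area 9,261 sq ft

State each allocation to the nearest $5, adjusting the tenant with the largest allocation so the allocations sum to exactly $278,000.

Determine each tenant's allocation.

Totals — days 701, floor area 25,019.
Composite weights (45% days + 55% floor area): Unit 2A 0.3057; Unit 5A 0.2605; Unit PH2 0.1878; Unit 3A 0.2460.
Raw shares: Unit 2A 84,986.94; Unit 5A 72,422.81; Unit PH2 52,214.67; Unit 3A 68,375.58.
Rounded to nearest $5: Unit 2A $84,985; Unit 5A $72,425; Unit PH2 $52,215; Unit 3A $68,375. Sum = $278,000.
Rounded total matches; no reconciliation needed.

Unit 2A: $84,985 | Unit 5A: $72,425 | Unit PH2: $52,215 | Unit 3A: $68,375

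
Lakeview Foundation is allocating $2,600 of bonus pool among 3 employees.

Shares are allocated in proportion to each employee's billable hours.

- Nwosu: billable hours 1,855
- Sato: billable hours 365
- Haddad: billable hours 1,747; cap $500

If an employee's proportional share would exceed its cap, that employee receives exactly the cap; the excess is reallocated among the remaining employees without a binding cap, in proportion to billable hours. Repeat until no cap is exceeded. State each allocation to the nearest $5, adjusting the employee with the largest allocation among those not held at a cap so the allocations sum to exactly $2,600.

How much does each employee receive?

Total billable hours = 3,967.
Pro-rata shares before constraints: Nwosu 1,215.78; Sato 239.22; Haddad 1,145.00.
Capped: Haddad ($500); balance $2,100 reallocated over remaining billable hours 2,220.
Redistributed shares: Nwosu 1,754.73 → $1,755; Sato 345.27 → $345.

Nwosu: $1,755 · Sato: $345 · Haddad: $500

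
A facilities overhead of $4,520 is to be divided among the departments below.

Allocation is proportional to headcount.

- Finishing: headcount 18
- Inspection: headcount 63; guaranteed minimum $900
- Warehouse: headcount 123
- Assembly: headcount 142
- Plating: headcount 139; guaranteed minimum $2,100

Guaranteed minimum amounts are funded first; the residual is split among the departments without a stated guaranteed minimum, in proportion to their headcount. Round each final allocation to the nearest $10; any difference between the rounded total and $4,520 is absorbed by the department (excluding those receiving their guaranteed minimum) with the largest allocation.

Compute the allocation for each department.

Finishing: $100; Inspection: $900; Warehouse: $660; Assembly: $760; Plating: $2,100

Guaranteed amounts: Inspection $900; Plating $2,100. Residual $1,520.
Residual split over remaining headcount 283: Finishing 96.68 → $100; Warehouse 660.64 → $660; Assembly 762.69 → $760.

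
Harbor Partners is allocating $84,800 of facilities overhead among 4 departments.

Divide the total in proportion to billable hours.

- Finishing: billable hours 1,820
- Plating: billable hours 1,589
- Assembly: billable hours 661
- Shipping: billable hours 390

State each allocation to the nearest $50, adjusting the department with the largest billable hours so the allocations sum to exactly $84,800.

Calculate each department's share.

Finishing: $34,650; Plating: $30,200; Assembly: $12,550; Shipping: $7,400

Total billable hours = 4,460.
Proportional shares: Finishing 1,820/4,460 × $84,800 = 34,604.48; Plating 1,589/4,460 × $84,800 = 30,212.38; Assembly 661/4,460 × $84,800 = 12,567.89; Shipping 390/4,460 × $84,800 = 7,415.25.
Rounded to nearest $50: Finishing $34,600; Plating $30,200; Assembly $12,550; Shipping $7,400. Sum = $84,750.
Difference $84,800 − $84,750 = +$50 applied to largest billable hours (Finishing): Finishing becomes $34,650.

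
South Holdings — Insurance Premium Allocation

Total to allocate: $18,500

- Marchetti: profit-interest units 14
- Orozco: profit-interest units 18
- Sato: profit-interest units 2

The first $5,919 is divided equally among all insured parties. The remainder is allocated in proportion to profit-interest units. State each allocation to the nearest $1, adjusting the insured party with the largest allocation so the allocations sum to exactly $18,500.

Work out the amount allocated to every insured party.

Marchetti: $7,153; Orozco: $8,634; Sato: $2,713

First tranche $5,919 split equally: $1,973 each.
Remainder $12,581 by profit-interest units (total 34): Marchetti 5,180.41 → $5,180; Orozco 6,660.53 → $6,661; Sato 740.06 → $740.
Totals: Marchetti $1,973 + $5,180 = $7,153; Orozco $1,973 + $6,661 = $8,634; Sato $1,973 + $740 = $2,713.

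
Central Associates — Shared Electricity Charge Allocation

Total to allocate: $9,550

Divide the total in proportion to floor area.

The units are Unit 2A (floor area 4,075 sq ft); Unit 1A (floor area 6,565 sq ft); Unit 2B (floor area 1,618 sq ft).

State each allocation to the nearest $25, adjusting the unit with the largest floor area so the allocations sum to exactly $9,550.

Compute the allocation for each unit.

Floor area total: 4,075 + 6,565 + 1,618 = 12,258.
Pro-rata amounts: Unit 2A 3,174.76; Unit 1A 5,114.68; Unit 2B 1,260.56.
After rounding ($25): Unit 2A $3,175; Unit 1A $5,125; Unit 2B $1,250. Sum = $9,550.
Sum already equals the total — no adjustment.

Unit 2A: $3,175; Unit 1A: $5,125; Unit 2B: $1,250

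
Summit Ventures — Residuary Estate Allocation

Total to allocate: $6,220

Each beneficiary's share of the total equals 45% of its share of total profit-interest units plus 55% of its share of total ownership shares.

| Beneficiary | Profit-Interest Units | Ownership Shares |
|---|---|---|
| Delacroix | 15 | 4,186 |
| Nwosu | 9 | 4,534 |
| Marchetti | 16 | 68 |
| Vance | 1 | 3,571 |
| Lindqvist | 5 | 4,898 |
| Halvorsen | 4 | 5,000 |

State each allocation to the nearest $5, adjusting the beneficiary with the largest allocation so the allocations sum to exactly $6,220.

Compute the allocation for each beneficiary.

Profit-interest units total 50; ownership shares total 22,257.
Combined weights (45% profit-interest units + 55% ownership shares): Delacroix 0.2384; Nwosu 0.1930; Marchetti 0.1457; Vance 0.0972; Lindqvist 0.1660; Halvorsen 0.1596.
Proportional shares: Delacroix 1,483.11; Nwosu 1,200.72; Marchetti 906.13; Vance 604.86; Lindqvist 1,032.74; Halvorsen 992.44.
After rounding ($5): Delacroix $1,485; Nwosu $1,200; Marchetti $905; Vance $605; Lindqvist $1,035; Halvorsen $990. Sum = $6,220.
Rounded total matches; no reconciliation needed.

Delacroix: $1,485 | Nwosu: $1,200 | Marchetti: $905 | Vance: $605 | Lindqvist: $1,035 | Halvorsen: $990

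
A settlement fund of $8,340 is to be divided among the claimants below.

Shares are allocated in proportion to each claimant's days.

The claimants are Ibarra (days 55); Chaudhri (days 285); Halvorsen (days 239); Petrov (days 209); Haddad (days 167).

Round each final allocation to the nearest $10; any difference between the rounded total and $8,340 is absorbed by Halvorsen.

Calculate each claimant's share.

Combined days = 955.
Proportional shares: Ibarra 55/955 × $8,340 = 480.31; Chaudhri 285/955 × $8,340 = 2,488.90; Halvorsen 239/955 × $8,340 = 2,087.18; Petrov 209/955 × $8,340 = 1,825.19; Haddad 167/955 × $8,340 = 1,458.41.
At nearest $10: Ibarra $480; Chaudhri $2,490; Halvorsen $2,090; Petrov $1,830; Haddad $1,460. Sum = $8,350.
Difference $8,340 − $8,350 = −$10 applied to Halvorsen: Halvorsen becomes $2,080.

Ibarra: $480 | Chaudhri: $2,490 | Halvorsen: $2,080 | Petrov: $1,830 | Haddad: $1,460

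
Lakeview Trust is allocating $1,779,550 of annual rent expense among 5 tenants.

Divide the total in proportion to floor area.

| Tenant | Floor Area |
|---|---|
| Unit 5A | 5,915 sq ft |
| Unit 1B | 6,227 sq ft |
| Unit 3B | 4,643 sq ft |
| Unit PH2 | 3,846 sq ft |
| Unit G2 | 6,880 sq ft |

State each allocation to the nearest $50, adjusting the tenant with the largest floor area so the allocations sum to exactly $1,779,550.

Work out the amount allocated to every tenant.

Unit 5A: $382,600 · Unit 1B: $402,800 · Unit 3B: $300,350 · Unit PH2: $248,800 · Unit G2: $445,000

Sum of floor area: 27,511.
Raw shares: Unit 5A 5,915/27,511 × $1,779,550 = 382,611.98; Unit 1B 6,227/27,511 × $1,779,550 = 402,793.71; Unit 3B 4,643/27,511 × $1,779,550 = 300,332.62; Unit PH2 3,846/27,511 × $1,779,550 = 248,778.64; Unit G2 6,880/27,511 × $1,779,550 = 445,033.04.
After rounding ($50): Unit 5A $382,600; Unit 1B $402,800; Unit 3B $300,350; Unit PH2 $248,800; Unit G2 $445,050. Sum = $1,779,600.
Difference $1,779,550 − $1,779,600 = −$50 applied to largest floor area (Unit G2): Unit G2 becomes $445,000.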